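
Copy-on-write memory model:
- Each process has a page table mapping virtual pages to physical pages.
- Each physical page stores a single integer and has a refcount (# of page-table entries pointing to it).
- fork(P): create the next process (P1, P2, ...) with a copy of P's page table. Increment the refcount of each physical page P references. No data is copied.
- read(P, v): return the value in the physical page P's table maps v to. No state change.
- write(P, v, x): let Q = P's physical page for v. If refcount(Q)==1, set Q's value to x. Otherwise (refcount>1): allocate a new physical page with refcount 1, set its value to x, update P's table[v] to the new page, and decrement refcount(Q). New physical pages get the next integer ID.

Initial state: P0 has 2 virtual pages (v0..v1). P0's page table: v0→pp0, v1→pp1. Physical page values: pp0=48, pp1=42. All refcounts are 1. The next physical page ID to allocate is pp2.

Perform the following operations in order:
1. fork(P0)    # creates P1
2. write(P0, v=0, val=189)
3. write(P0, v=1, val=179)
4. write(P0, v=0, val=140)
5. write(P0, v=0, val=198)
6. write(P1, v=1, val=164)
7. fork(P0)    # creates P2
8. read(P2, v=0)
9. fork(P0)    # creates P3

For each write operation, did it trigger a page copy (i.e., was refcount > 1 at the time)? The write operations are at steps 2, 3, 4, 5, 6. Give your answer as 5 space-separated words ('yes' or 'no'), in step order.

Op 1: fork(P0) -> P1. 2 ppages; refcounts: pp0:2 pp1:2
Op 2: write(P0, v0, 189). refcount(pp0)=2>1 -> COPY to pp2. 3 ppages; refcounts: pp0:1 pp1:2 pp2:1
Op 3: write(P0, v1, 179). refcount(pp1)=2>1 -> COPY to pp3. 4 ppages; refcounts: pp0:1 pp1:1 pp2:1 pp3:1
Op 4: write(P0, v0, 140). refcount(pp2)=1 -> write in place. 4 ppages; refcounts: pp0:1 pp1:1 pp2:1 pp3:1
Op 5: write(P0, v0, 198). refcount(pp2)=1 -> write in place. 4 ppages; refcounts: pp0:1 pp1:1 pp2:1 pp3:1
Op 6: write(P1, v1, 164). refcount(pp1)=1 -> write in place. 4 ppages; refcounts: pp0:1 pp1:1 pp2:1 pp3:1
Op 7: fork(P0) -> P2. 4 ppages; refcounts: pp0:1 pp1:1 pp2:2 pp3:2
Op 8: read(P2, v0) -> 198. No state change.
Op 9: fork(P0) -> P3. 4 ppages; refcounts: pp0:1 pp1:1 pp2:3 pp3:3

yes yes no no no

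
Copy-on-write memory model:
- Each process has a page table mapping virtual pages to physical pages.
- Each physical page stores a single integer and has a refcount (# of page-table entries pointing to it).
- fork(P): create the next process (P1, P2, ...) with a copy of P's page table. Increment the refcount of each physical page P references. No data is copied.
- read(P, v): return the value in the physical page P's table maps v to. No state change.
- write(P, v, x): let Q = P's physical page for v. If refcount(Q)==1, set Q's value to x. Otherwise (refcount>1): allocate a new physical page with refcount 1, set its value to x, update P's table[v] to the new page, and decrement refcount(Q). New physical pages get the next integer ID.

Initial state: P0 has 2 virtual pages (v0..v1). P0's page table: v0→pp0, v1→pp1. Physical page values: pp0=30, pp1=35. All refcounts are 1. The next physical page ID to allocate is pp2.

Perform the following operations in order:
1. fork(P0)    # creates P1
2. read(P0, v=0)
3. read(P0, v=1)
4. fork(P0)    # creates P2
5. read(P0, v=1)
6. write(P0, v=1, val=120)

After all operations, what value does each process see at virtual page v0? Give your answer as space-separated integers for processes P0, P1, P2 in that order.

Answer: 30 30 30

Derivation:
Op 1: fork(P0) -> P1. 2 ppages; refcounts: pp0:2 pp1:2
Op 2: read(P0, v0) -> 30. No state change.
Op 3: read(P0, v1) -> 35. No state change.
Op 4: fork(P0) -> P2. 2 ppages; refcounts: pp0:3 pp1:3
Op 5: read(P0, v1) -> 35. No state change.
Op 6: write(P0, v1, 120). refcount(pp1)=3>1 -> COPY to pp2. 3 ppages; refcounts: pp0:3 pp1:2 pp2:1
P0: v0 -> pp0 = 30
P1: v0 -> pp0 = 30
P2: v0 -> pp0 = 30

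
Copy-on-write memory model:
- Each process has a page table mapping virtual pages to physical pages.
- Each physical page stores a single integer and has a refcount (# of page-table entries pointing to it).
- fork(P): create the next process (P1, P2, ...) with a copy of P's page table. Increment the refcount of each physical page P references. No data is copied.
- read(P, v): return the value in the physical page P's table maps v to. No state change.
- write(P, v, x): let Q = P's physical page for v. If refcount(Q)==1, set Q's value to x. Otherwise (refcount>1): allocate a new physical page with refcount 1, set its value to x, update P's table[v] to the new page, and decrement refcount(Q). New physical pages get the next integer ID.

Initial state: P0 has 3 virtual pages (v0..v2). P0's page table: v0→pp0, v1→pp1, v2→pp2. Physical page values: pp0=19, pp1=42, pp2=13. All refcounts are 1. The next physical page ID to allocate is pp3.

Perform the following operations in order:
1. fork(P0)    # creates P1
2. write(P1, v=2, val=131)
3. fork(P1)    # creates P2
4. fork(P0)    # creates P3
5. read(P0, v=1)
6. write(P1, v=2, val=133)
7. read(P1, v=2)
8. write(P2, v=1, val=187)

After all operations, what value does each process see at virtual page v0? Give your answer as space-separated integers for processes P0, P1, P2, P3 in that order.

Op 1: fork(P0) -> P1. 3 ppages; refcounts: pp0:2 pp1:2 pp2:2
Op 2: write(P1, v2, 131). refcount(pp2)=2>1 -> COPY to pp3. 4 ppages; refcounts: pp0:2 pp1:2 pp2:1 pp3:1
Op 3: fork(P1) -> P2. 4 ppages; refcounts: pp0:3 pp1:3 pp2:1 pp3:2
Op 4: fork(P0) -> P3. 4 ppages; refcounts: pp0:4 pp1:4 pp2:2 pp3:2
Op 5: read(P0, v1) -> 42. No state change.
Op 6: write(P1, v2, 133). refcount(pp3)=2>1 -> COPY to pp4. 5 ppages; refcounts: pp0:4 pp1:4 pp2:2 pp3:1 pp4:1
Op 7: read(P1, v2) -> 133. No state change.
Op 8: write(P2, v1, 187). refcount(pp1)=4>1 -> COPY to pp5. 6 ppages; refcounts: pp0:4 pp1:3 pp2:2 pp3:1 pp4:1 pp5:1
P0: v0 -> pp0 = 19
P1: v0 -> pp0 = 19
P2: v0 -> pp0 = 19
P3: v0 -> pp0 = 19

Answer: 19 19 19 19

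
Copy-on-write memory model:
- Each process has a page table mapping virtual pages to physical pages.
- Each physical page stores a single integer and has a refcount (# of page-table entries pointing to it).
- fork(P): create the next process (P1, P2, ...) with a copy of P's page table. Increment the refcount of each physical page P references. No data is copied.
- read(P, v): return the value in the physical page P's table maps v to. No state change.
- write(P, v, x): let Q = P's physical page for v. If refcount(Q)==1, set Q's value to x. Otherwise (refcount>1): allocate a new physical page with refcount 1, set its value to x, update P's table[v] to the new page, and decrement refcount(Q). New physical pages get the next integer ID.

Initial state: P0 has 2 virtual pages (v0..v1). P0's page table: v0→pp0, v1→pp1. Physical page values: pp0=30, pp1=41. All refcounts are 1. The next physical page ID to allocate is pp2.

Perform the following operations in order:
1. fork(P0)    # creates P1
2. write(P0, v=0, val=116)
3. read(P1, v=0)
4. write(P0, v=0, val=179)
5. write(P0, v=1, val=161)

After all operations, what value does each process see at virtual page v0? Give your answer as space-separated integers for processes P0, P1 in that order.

Op 1: fork(P0) -> P1. 2 ppages; refcounts: pp0:2 pp1:2
Op 2: write(P0, v0, 116). refcount(pp0)=2>1 -> COPY to pp2. 3 ppages; refcounts: pp0:1 pp1:2 pp2:1
Op 3: read(P1, v0) -> 30. No state change.
Op 4: write(P0, v0, 179). refcount(pp2)=1 -> write in place. 3 ppages; refcounts: pp0:1 pp1:2 pp2:1
Op 5: write(P0, v1, 161). refcount(pp1)=2>1 -> COPY to pp3. 4 ppages; refcounts: pp0:1 pp1:1 pp2:1 pp3:1
P0: v0 -> pp2 = 179
P1: v0 -> pp0 = 30

Answer: 179 30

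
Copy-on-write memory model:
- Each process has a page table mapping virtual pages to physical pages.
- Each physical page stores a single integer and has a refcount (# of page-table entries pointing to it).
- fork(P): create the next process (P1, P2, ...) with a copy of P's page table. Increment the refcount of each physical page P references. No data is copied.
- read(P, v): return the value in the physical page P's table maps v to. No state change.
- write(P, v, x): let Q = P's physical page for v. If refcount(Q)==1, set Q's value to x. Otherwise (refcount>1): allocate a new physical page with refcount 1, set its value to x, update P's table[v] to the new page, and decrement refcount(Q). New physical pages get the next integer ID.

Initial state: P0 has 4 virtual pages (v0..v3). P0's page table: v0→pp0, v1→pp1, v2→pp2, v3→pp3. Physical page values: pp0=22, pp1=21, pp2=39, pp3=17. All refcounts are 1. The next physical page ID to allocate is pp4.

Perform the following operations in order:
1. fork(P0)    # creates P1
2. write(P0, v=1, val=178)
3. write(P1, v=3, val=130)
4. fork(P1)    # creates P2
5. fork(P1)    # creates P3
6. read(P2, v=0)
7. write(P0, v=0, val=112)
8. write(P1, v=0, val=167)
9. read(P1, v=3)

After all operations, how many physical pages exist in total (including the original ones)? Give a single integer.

Answer: 8

Derivation:
Op 1: fork(P0) -> P1. 4 ppages; refcounts: pp0:2 pp1:2 pp2:2 pp3:2
Op 2: write(P0, v1, 178). refcount(pp1)=2>1 -> COPY to pp4. 5 ppages; refcounts: pp0:2 pp1:1 pp2:2 pp3:2 pp4:1
Op 3: write(P1, v3, 130). refcount(pp3)=2>1 -> COPY to pp5. 6 ppages; refcounts: pp0:2 pp1:1 pp2:2 pp3:1 pp4:1 pp5:1
Op 4: fork(P1) -> P2. 6 ppages; refcounts: pp0:3 pp1:2 pp2:3 pp3:1 pp4:1 pp5:2
Op 5: fork(P1) -> P3. 6 ppages; refcounts: pp0:4 pp1:3 pp2:4 pp3:1 pp4:1 pp5:3
Op 6: read(P2, v0) -> 22. No state change.
Op 7: write(P0, v0, 112). refcount(pp0)=4>1 -> COPY to pp6. 7 ppages; refcounts: pp0:3 pp1:3 pp2:4 pp3:1 pp4:1 pp5:3 pp6:1
Op 8: write(P1, v0, 167). refcount(pp0)=3>1 -> COPY to pp7. 8 ppages; refcounts: pp0:2 pp1:3 pp2:4 pp3:1 pp4:1 pp5:3 pp6:1 pp7:1
Op 9: read(P1, v3) -> 130. No state change.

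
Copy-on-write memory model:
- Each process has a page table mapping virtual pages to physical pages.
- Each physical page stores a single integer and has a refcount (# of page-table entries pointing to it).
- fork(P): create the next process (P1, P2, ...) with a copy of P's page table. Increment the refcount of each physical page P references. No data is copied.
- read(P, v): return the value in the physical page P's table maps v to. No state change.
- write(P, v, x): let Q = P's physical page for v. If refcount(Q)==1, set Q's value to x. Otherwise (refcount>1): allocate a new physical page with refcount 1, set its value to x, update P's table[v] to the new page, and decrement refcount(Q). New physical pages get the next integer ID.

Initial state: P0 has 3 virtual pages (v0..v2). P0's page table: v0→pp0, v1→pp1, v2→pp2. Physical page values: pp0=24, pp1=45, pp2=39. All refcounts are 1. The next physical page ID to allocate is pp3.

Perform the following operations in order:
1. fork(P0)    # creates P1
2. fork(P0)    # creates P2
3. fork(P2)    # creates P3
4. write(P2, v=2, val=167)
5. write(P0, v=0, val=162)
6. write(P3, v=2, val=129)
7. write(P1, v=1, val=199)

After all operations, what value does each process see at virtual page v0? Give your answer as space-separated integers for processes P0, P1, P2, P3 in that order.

Answer: 162 24 24 24

Derivation:
Op 1: fork(P0) -> P1. 3 ppages; refcounts: pp0:2 pp1:2 pp2:2
Op 2: fork(P0) -> P2. 3 ppages; refcounts: pp0:3 pp1:3 pp2:3
Op 3: fork(P2) -> P3. 3 ppages; refcounts: pp0:4 pp1:4 pp2:4
Op 4: write(P2, v2, 167). refcount(pp2)=4>1 -> COPY to pp3. 4 ppages; refcounts: pp0:4 pp1:4 pp2:3 pp3:1
Op 5: write(P0, v0, 162). refcount(pp0)=4>1 -> COPY to pp4. 5 ppages; refcounts: pp0:3 pp1:4 pp2:3 pp3:1 pp4:1
Op 6: write(P3, v2, 129). refcount(pp2)=3>1 -> COPY to pp5. 6 ppages; refcounts: pp0:3 pp1:4 pp2:2 pp3:1 pp4:1 pp5:1
Op 7: write(P1, v1, 199). refcount(pp1)=4>1 -> COPY to pp6. 7 ppages; refcounts: pp0:3 pp1:3 pp2:2 pp3:1 pp4:1 pp5:1 pp6:1
P0: v0 -> pp4 = 162
P1: v0 -> pp0 = 24
P2: v0 -> pp0 = 24
P3: v0 -> pp0 = 24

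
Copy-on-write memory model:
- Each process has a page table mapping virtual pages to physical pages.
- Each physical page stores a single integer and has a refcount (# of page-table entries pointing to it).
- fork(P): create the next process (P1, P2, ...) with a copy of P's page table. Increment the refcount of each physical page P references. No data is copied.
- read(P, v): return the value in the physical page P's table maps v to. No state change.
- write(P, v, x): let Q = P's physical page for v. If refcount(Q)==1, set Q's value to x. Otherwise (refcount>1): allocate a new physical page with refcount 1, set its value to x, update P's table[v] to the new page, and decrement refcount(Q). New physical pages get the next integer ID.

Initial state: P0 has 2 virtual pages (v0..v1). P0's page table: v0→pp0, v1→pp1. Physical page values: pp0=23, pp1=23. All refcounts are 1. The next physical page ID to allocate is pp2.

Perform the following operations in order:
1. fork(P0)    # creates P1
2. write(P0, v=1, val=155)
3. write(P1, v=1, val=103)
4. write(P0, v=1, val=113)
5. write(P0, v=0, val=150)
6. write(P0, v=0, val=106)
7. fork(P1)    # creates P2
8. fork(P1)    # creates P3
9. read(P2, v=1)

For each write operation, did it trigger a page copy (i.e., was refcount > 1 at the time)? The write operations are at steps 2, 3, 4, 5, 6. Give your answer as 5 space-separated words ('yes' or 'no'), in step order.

Op 1: fork(P0) -> P1. 2 ppages; refcounts: pp0:2 pp1:2
Op 2: write(P0, v1, 155). refcount(pp1)=2>1 -> COPY to pp2. 3 ppages; refcounts: pp0:2 pp1:1 pp2:1
Op 3: write(P1, v1, 103). refcount(pp1)=1 -> write in place. 3 ppages; refcounts: pp0:2 pp1:1 pp2:1
Op 4: write(P0, v1, 113). refcount(pp2)=1 -> write in place. 3 ppages; refcounts: pp0:2 pp1:1 pp2:1
Op 5: write(P0, v0, 150). refcount(pp0)=2>1 -> COPY to pp3. 4 ppages; refcounts: pp0:1 pp1:1 pp2:1 pp3:1
Op 6: write(P0, v0, 106). refcount(pp3)=1 -> write in place. 4 ppages; refcounts: pp0:1 pp1:1 pp2:1 pp3:1
Op 7: fork(P1) -> P2. 4 ppages; refcounts: pp0:2 pp1:2 pp2:1 pp3:1
Op 8: fork(P1) -> P3. 4 ppages; refcounts: pp0:3 pp1:3 pp2:1 pp3:1
Op 9: read(P2, v1) -> 103. No state change.

yes no no yes no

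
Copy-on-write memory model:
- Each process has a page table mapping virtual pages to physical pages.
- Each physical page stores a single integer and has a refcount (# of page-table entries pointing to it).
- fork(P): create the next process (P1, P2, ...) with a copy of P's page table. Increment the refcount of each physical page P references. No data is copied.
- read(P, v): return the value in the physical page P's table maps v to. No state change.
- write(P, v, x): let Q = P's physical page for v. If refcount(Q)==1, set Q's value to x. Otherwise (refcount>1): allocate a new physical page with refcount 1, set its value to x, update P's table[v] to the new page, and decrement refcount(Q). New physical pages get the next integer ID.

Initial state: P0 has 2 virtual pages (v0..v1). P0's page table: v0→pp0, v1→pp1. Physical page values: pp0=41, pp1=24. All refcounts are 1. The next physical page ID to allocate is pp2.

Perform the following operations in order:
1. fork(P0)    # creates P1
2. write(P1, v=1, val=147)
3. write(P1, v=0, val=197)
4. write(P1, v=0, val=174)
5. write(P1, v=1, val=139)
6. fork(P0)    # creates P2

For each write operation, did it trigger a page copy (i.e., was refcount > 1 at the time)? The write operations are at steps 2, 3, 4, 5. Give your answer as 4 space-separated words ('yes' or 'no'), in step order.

Op 1: fork(P0) -> P1. 2 ppages; refcounts: pp0:2 pp1:2
Op 2: write(P1, v1, 147). refcount(pp1)=2>1 -> COPY to pp2. 3 ppages; refcounts: pp0:2 pp1:1 pp2:1
Op 3: write(P1, v0, 197). refcount(pp0)=2>1 -> COPY to pp3. 4 ppages; refcounts: pp0:1 pp1:1 pp2:1 pp3:1
Op 4: write(P1, v0, 174). refcount(pp3)=1 -> write in place. 4 ppages; refcounts: pp0:1 pp1:1 pp2:1 pp3:1
Op 5: write(P1, v1, 139). refcount(pp2)=1 -> write in place. 4 ppages; refcounts: pp0:1 pp1:1 pp2:1 pp3:1
Op 6: fork(P0) -> P2. 4 ppages; refcounts: pp0:2 pp1:2 pp2:1 pp3:1

yes yes no no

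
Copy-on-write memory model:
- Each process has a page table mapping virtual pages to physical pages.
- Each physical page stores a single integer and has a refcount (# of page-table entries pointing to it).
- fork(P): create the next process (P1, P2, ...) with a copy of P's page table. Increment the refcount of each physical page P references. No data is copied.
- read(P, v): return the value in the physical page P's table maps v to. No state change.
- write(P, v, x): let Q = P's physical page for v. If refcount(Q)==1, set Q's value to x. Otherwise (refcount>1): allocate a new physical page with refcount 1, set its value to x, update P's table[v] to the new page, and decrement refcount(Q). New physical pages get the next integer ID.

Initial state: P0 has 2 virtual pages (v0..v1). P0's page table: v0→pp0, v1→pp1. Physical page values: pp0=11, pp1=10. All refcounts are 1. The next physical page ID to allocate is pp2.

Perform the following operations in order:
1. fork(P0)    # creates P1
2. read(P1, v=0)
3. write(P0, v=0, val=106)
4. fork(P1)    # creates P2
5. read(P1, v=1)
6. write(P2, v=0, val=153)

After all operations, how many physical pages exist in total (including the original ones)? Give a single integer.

Op 1: fork(P0) -> P1. 2 ppages; refcounts: pp0:2 pp1:2
Op 2: read(P1, v0) -> 11. No state change.
Op 3: write(P0, v0, 106). refcount(pp0)=2>1 -> COPY to pp2. 3 ppages; refcounts: pp0:1 pp1:2 pp2:1
Op 4: fork(P1) -> P2. 3 ppages; refcounts: pp0:2 pp1:3 pp2:1
Op 5: read(P1, v1) -> 10. No state change.
Op 6: write(P2, v0, 153). refcount(pp0)=2>1 -> COPY to pp3. 4 ppages; refcounts: pp0:1 pp1:3 pp2:1 pp3:1

Answer: 4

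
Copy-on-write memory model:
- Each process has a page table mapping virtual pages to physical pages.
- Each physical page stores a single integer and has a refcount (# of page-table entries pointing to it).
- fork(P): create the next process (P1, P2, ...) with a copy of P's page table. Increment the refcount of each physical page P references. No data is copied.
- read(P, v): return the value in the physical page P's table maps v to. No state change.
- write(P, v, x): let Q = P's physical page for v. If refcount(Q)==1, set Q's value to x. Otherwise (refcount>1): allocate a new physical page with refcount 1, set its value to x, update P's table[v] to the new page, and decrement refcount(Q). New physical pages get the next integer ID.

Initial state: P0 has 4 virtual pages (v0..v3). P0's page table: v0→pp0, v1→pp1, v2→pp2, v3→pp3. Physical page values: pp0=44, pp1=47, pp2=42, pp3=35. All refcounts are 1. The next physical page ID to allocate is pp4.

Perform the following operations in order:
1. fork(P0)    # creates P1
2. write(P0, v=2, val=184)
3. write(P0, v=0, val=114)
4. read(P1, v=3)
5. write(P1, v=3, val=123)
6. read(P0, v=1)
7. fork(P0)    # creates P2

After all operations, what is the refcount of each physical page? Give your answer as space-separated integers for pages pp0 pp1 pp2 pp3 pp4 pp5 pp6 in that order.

Answer: 1 3 1 2 2 2 1

Derivation:
Op 1: fork(P0) -> P1. 4 ppages; refcounts: pp0:2 pp1:2 pp2:2 pp3:2
Op 2: write(P0, v2, 184). refcount(pp2)=2>1 -> COPY to pp4. 5 ppages; refcounts: pp0:2 pp1:2 pp2:1 pp3:2 pp4:1
Op 3: write(P0, v0, 114). refcount(pp0)=2>1 -> COPY to pp5. 6 ppages; refcounts: pp0:1 pp1:2 pp2:1 pp3:2 pp4:1 pp5:1
Op 4: read(P1, v3) -> 35. No state change.
Op 5: write(P1, v3, 123). refcount(pp3)=2>1 -> COPY to pp6. 7 ppages; refcounts: pp0:1 pp1:2 pp2:1 pp3:1 pp4:1 pp5:1 pp6:1
Op 6: read(P0, v1) -> 47. No state change.
Op 7: fork(P0) -> P2. 7 ppages; refcounts: pp0:1 pp1:3 pp2:1 pp3:2 pp4:2 pp5:2 pp6:1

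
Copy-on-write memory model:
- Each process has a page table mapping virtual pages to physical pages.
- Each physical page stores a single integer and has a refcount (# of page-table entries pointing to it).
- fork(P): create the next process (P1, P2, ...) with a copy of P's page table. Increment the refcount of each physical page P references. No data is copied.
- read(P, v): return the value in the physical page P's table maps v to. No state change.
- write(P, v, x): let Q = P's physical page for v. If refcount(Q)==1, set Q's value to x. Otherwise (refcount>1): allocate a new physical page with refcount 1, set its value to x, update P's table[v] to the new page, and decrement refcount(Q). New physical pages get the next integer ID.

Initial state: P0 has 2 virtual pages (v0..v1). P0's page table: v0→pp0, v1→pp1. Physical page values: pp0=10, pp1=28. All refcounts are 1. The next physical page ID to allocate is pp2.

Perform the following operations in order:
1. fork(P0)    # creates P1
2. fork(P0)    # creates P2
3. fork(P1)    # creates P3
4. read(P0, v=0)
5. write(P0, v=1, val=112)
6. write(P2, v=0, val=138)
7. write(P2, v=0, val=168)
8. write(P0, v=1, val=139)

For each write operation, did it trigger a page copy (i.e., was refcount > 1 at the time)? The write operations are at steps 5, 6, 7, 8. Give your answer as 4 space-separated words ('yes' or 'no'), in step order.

Op 1: fork(P0) -> P1. 2 ppages; refcounts: pp0:2 pp1:2
Op 2: fork(P0) -> P2. 2 ppages; refcounts: pp0:3 pp1:3
Op 3: fork(P1) -> P3. 2 ppages; refcounts: pp0:4 pp1:4
Op 4: read(P0, v0) -> 10. No state change.
Op 5: write(P0, v1, 112). refcount(pp1)=4>1 -> COPY to pp2. 3 ppages; refcounts: pp0:4 pp1:3 pp2:1
Op 6: write(P2, v0, 138). refcount(pp0)=4>1 -> COPY to pp3. 4 ppages; refcounts: pp0:3 pp1:3 pp2:1 pp3:1
Op 7: write(P2, v0, 168). refcount(pp3)=1 -> write in place. 4 ppages; refcounts: pp0:3 pp1:3 pp2:1 pp3:1
Op 8: write(P0, v1, 139). refcount(pp2)=1 -> write in place. 4 ppages; refcounts: pp0:3 pp1:3 pp2:1 pp3:1

yes yes no no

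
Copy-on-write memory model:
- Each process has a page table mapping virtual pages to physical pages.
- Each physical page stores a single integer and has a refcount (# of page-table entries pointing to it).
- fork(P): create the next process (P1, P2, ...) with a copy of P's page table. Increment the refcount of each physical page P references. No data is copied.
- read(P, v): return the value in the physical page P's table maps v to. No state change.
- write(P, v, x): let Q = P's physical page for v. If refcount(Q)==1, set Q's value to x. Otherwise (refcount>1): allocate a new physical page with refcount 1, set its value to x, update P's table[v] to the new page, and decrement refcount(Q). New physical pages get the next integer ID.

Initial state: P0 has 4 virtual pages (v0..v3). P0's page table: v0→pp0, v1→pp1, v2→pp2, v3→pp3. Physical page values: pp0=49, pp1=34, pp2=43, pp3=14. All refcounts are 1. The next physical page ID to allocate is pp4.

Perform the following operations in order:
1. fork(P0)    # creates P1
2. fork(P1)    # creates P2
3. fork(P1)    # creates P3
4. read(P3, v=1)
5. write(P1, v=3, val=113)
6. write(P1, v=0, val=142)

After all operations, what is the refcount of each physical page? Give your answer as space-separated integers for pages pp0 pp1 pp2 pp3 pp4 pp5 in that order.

Answer: 3 4 4 3 1 1

Derivation:
Op 1: fork(P0) -> P1. 4 ppages; refcounts: pp0:2 pp1:2 pp2:2 pp3:2
Op 2: fork(P1) -> P2. 4 ppages; refcounts: pp0:3 pp1:3 pp2:3 pp3:3
Op 3: fork(P1) -> P3. 4 ppages; refcounts: pp0:4 pp1:4 pp2:4 pp3:4
Op 4: read(P3, v1) -> 34. No state change.
Op 5: write(P1, v3, 113). refcount(pp3)=4>1 -> COPY to pp4. 5 ppages; refcounts: pp0:4 pp1:4 pp2:4 pp3:3 pp4:1
Op 6: write(P1, v0, 142). refcount(pp0)=4>1 -> COPY to pp5. 6 ppages; refcounts: pp0:3 pp1:4 pp2:4 pp3:3 pp4:1 pp5:1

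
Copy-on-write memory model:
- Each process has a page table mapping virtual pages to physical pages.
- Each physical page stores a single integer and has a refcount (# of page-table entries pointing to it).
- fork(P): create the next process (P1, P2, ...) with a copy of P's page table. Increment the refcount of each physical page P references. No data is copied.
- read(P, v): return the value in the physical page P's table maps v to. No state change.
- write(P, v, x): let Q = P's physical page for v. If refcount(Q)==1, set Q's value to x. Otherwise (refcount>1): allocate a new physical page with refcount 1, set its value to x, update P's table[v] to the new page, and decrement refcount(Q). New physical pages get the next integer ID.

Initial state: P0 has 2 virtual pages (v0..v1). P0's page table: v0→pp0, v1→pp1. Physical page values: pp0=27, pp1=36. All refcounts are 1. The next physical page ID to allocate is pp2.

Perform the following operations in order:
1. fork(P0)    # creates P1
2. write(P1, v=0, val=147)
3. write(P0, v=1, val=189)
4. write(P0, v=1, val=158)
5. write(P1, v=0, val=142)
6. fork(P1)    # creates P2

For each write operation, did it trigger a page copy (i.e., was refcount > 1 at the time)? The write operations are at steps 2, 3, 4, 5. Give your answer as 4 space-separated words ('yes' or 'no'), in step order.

Op 1: fork(P0) -> P1. 2 ppages; refcounts: pp0:2 pp1:2
Op 2: write(P1, v0, 147). refcount(pp0)=2>1 -> COPY to pp2. 3 ppages; refcounts: pp0:1 pp1:2 pp2:1
Op 3: write(P0, v1, 189). refcount(pp1)=2>1 -> COPY to pp3. 4 ppages; refcounts: pp0:1 pp1:1 pp2:1 pp3:1
Op 4: write(P0, v1, 158). refcount(pp3)=1 -> write in place. 4 ppages; refcounts: pp0:1 pp1:1 pp2:1 pp3:1
Op 5: write(P1, v0, 142). refcount(pp2)=1 -> write in place. 4 ppages; refcounts: pp0:1 pp1:1 pp2:1 pp3:1
Op 6: fork(P1) -> P2. 4 ppages; refcounts: pp0:1 pp1:2 pp2:2 pp3:1

yes yes no no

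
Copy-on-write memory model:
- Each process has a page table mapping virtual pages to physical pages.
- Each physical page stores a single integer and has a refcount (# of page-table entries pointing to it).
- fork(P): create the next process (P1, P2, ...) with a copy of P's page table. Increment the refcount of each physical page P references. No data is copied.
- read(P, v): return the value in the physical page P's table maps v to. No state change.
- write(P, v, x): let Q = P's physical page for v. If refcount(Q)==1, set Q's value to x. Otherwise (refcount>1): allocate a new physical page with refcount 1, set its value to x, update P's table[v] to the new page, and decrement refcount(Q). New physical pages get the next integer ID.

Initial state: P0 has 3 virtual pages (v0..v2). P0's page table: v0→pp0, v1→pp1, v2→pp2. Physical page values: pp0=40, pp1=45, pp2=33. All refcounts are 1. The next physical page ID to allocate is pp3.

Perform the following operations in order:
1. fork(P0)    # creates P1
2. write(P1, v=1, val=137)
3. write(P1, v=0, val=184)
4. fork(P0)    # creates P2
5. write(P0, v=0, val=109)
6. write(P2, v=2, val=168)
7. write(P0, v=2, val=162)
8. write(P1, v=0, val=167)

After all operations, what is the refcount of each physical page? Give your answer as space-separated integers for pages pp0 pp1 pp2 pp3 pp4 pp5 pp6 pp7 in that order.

Op 1: fork(P0) -> P1. 3 ppages; refcounts: pp0:2 pp1:2 pp2:2
Op 2: write(P1, v1, 137). refcount(pp1)=2>1 -> COPY to pp3. 4 ppages; refcounts: pp0:2 pp1:1 pp2:2 pp3:1
Op 3: write(P1, v0, 184). refcount(pp0)=2>1 -> COPY to pp4. 5 ppages; refcounts: pp0:1 pp1:1 pp2:2 pp3:1 pp4:1
Op 4: fork(P0) -> P2. 5 ppages; refcounts: pp0:2 pp1:2 pp2:3 pp3:1 pp4:1
Op 5: write(P0, v0, 109). refcount(pp0)=2>1 -> COPY to pp5. 6 ppages; refcounts: pp0:1 pp1:2 pp2:3 pp3:1 pp4:1 pp5:1
Op 6: write(P2, v2, 168). refcount(pp2)=3>1 -> COPY to pp6. 7 ppages; refcounts: pp0:1 pp1:2 pp2:2 pp3:1 pp4:1 pp5:1 pp6:1
Op 7: write(P0, v2, 162). refcount(pp2)=2>1 -> COPY to pp7. 8 ppages; refcounts: pp0:1 pp1:2 pp2:1 pp3:1 pp4:1 pp5:1 pp6:1 pp7:1
Op 8: write(P1, v0, 167). refcount(pp4)=1 -> write in place. 8 ppages; refcounts: pp0:1 pp1:2 pp2:1 pp3:1 pp4:1 pp5:1 pp6:1 pp7:1

Answer: 1 2 1 1 1 1 1 1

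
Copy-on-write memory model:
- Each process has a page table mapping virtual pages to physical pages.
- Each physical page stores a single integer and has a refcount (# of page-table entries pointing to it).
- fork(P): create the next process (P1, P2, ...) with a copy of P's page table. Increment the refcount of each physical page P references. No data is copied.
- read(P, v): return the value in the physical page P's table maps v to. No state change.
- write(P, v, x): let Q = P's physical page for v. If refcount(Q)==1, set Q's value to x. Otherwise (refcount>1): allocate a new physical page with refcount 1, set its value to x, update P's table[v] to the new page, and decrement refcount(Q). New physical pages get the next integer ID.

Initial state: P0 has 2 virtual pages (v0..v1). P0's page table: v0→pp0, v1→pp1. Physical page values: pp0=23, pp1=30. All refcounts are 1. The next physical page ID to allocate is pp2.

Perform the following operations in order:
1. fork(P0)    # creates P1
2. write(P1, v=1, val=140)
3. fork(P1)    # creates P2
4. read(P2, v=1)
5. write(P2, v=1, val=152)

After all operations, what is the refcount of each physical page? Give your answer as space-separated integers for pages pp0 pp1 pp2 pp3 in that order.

Op 1: fork(P0) -> P1. 2 ppages; refcounts: pp0:2 pp1:2
Op 2: write(P1, v1, 140). refcount(pp1)=2>1 -> COPY to pp2. 3 ppages; refcounts: pp0:2 pp1:1 pp2:1
Op 3: fork(P1) -> P2. 3 ppages; refcounts: pp0:3 pp1:1 pp2:2
Op 4: read(P2, v1) -> 140. No state change.
Op 5: write(P2, v1, 152). refcount(pp2)=2>1 -> COPY to pp3. 4 ppages; refcounts: pp0:3 pp1:1 pp2:1 pp3:1

Answer: 3 1 1 1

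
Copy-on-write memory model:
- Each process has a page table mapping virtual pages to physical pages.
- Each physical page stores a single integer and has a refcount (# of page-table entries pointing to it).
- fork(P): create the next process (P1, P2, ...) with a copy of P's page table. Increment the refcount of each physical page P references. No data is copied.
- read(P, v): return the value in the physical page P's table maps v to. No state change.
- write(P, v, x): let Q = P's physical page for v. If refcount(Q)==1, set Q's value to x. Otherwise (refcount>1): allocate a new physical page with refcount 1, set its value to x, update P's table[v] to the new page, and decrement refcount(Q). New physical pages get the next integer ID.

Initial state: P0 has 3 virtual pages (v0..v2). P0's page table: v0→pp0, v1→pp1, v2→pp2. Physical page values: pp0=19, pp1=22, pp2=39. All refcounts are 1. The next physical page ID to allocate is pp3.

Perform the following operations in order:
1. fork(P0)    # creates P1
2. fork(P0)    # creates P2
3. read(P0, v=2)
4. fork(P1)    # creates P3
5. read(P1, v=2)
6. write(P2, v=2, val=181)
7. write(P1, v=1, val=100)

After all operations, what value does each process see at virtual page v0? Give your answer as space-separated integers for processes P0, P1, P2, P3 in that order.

Answer: 19 19 19 19

Derivation:
Op 1: fork(P0) -> P1. 3 ppages; refcounts: pp0:2 pp1:2 pp2:2
Op 2: fork(P0) -> P2. 3 ppages; refcounts: pp0:3 pp1:3 pp2:3
Op 3: read(P0, v2) -> 39. No state change.
Op 4: fork(P1) -> P3. 3 ppages; refcounts: pp0:4 pp1:4 pp2:4
Op 5: read(P1, v2) -> 39. No state change.
Op 6: write(P2, v2, 181). refcount(pp2)=4>1 -> COPY to pp3. 4 ppages; refcounts: pp0:4 pp1:4 pp2:3 pp3:1
Op 7: write(P1, v1, 100). refcount(pp1)=4>1 -> COPY to pp4. 5 ppages; refcounts: pp0:4 pp1:3 pp2:3 pp3:1 pp4:1
P0: v0 -> pp0 = 19
P1: v0 -> pp0 = 19
P2: v0 -> pp0 = 19
P3: v0 -> pp0 = 19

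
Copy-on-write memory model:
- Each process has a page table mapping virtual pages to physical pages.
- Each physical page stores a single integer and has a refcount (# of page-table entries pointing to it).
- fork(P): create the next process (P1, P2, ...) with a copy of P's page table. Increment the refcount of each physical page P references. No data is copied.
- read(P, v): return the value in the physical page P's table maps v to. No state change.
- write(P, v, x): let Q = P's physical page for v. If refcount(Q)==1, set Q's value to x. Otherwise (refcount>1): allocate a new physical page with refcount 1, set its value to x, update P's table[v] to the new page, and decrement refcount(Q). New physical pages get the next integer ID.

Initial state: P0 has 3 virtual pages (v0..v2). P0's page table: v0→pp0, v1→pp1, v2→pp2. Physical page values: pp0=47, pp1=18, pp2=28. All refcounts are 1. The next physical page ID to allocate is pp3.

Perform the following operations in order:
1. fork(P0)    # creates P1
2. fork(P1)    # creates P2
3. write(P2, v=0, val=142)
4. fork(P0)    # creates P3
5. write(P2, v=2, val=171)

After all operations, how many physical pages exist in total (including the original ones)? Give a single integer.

Answer: 5

Derivation:
Op 1: fork(P0) -> P1. 3 ppages; refcounts: pp0:2 pp1:2 pp2:2
Op 2: fork(P1) -> P2. 3 ppages; refcounts: pp0:3 pp1:3 pp2:3
Op 3: write(P2, v0, 142). refcount(pp0)=3>1 -> COPY to pp3. 4 ppages; refcounts: pp0:2 pp1:3 pp2:3 pp3:1
Op 4: fork(P0) -> P3. 4 ppages; refcounts: pp0:3 pp1:4 pp2:4 pp3:1
Op 5: write(P2, v2, 171). refcount(pp2)=4>1 -> COPY to pp4. 5 ppages; refcounts: pp0:3 pp1:4 pp2:3 pp3:1 pp4:1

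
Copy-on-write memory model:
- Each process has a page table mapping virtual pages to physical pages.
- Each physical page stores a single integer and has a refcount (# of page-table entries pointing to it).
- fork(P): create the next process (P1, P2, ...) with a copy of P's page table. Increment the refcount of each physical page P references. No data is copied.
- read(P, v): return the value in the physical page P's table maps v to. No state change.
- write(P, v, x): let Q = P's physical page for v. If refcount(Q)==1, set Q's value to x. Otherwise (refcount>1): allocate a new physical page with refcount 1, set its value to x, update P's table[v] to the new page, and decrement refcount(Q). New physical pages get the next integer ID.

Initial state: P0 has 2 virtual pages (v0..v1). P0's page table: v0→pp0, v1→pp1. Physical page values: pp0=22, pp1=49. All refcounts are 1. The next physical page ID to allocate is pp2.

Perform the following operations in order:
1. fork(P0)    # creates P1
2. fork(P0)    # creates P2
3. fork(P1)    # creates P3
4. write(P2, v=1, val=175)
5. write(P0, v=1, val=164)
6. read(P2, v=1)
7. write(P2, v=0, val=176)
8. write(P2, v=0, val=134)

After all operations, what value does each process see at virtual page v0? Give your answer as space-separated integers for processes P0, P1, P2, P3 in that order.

Op 1: fork(P0) -> P1. 2 ppages; refcounts: pp0:2 pp1:2
Op 2: fork(P0) -> P2. 2 ppages; refcounts: pp0:3 pp1:3
Op 3: fork(P1) -> P3. 2 ppages; refcounts: pp0:4 pp1:4
Op 4: write(P2, v1, 175). refcount(pp1)=4>1 -> COPY to pp2. 3 ppages; refcounts: pp0:4 pp1:3 pp2:1
Op 5: write(P0, v1, 164). refcount(pp1)=3>1 -> COPY to pp3. 4 ppages; refcounts: pp0:4 pp1:2 pp2:1 pp3:1
Op 6: read(P2, v1) -> 175. No state change.
Op 7: write(P2, v0, 176). refcount(pp0)=4>1 -> COPY to pp4. 5 ppages; refcounts: pp0:3 pp1:2 pp2:1 pp3:1 pp4:1
Op 8: write(P2, v0, 134). refcount(pp4)=1 -> write in place. 5 ppages; refcounts: pp0:3 pp1:2 pp2:1 pp3:1 pp4:1
P0: v0 -> pp0 = 22
P1: v0 -> pp0 = 22
P2: v0 -> pp4 = 134
P3: v0 -> pp0 = 22

Answer: 22 22 134 22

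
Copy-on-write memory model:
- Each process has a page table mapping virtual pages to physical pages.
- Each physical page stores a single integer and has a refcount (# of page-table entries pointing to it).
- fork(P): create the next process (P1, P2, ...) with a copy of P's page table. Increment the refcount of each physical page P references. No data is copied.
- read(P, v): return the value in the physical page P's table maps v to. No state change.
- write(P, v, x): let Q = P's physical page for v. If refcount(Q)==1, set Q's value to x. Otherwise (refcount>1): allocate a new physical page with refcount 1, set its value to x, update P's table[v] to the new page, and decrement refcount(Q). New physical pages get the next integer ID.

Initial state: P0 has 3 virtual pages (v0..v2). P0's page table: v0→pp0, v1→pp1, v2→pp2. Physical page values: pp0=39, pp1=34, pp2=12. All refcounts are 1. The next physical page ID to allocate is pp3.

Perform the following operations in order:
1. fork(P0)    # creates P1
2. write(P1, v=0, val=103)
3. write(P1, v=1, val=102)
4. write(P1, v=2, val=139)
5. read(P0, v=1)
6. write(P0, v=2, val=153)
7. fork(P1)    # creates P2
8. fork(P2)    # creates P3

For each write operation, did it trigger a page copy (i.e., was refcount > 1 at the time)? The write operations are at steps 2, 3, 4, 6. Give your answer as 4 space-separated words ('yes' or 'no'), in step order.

Op 1: fork(P0) -> P1. 3 ppages; refcounts: pp0:2 pp1:2 pp2:2
Op 2: write(P1, v0, 103). refcount(pp0)=2>1 -> COPY to pp3. 4 ppages; refcounts: pp0:1 pp1:2 pp2:2 pp3:1
Op 3: write(P1, v1, 102). refcount(pp1)=2>1 -> COPY to pp4. 5 ppages; refcounts: pp0:1 pp1:1 pp2:2 pp3:1 pp4:1
Op 4: write(P1, v2, 139). refcount(pp2)=2>1 -> COPY to pp5. 6 ppages; refcounts: pp0:1 pp1:1 pp2:1 pp3:1 pp4:1 pp5:1
Op 5: read(P0, v1) -> 34. No state change.
Op 6: write(P0, v2, 153). refcount(pp2)=1 -> write in place. 6 ppages; refcounts: pp0:1 pp1:1 pp2:1 pp3:1 pp4:1 pp5:1
Op 7: fork(P1) -> P2. 6 ppages; refcounts: pp0:1 pp1:1 pp2:1 pp3:2 pp4:2 pp5:2
Op 8: fork(P2) -> P3. 6 ppages; refcounts: pp0:1 pp1:1 pp2:1 pp3:3 pp4:3 pp5:3

yes yes yes no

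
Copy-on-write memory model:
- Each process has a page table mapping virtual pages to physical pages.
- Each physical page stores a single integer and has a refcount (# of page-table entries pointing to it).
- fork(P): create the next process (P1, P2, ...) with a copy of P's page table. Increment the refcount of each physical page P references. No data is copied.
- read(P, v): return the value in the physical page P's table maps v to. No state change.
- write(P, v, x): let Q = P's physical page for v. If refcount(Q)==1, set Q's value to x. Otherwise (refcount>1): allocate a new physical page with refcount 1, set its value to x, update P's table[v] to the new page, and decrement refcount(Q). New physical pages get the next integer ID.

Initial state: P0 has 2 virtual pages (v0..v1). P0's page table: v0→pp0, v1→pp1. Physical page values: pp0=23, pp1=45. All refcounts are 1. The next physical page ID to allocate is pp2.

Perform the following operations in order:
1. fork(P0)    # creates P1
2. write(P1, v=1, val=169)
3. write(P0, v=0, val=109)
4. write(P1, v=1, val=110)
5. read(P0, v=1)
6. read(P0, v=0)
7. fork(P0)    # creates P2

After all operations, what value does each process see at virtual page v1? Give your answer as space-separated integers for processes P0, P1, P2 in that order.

Op 1: fork(P0) -> P1. 2 ppages; refcounts: pp0:2 pp1:2
Op 2: write(P1, v1, 169). refcount(pp1)=2>1 -> COPY to pp2. 3 ppages; refcounts: pp0:2 pp1:1 pp2:1
Op 3: write(P0, v0, 109). refcount(pp0)=2>1 -> COPY to pp3. 4 ppages; refcounts: pp0:1 pp1:1 pp2:1 pp3:1
Op 4: write(P1, v1, 110). refcount(pp2)=1 -> write in place. 4 ppages; refcounts: pp0:1 pp1:1 pp2:1 pp3:1
Op 5: read(P0, v1) -> 45. No state change.
Op 6: read(P0, v0) -> 109. No state change.
Op 7: fork(P0) -> P2. 4 ppages; refcounts: pp0:1 pp1:2 pp2:1 pp3:2
P0: v1 -> pp1 = 45
P1: v1 -> pp2 = 110
P2: v1 -> pp1 = 45

Answer: 45 110 45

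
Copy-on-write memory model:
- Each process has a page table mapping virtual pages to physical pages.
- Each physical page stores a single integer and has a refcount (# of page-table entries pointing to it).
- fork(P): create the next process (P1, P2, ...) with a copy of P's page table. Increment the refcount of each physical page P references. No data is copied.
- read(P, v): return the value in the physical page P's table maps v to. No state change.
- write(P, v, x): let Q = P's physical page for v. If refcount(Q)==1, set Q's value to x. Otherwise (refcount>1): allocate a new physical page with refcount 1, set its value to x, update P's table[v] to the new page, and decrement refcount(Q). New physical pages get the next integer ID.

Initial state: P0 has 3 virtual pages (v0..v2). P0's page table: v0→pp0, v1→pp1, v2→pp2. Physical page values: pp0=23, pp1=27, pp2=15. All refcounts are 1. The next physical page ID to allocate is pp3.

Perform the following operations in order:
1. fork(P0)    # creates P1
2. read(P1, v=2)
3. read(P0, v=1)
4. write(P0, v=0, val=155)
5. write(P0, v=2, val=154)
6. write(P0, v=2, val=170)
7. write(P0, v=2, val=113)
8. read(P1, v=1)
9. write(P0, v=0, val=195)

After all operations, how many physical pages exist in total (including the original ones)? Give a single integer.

Answer: 5

Derivation:
Op 1: fork(P0) -> P1. 3 ppages; refcounts: pp0:2 pp1:2 pp2:2
Op 2: read(P1, v2) -> 15. No state change.
Op 3: read(P0, v1) -> 27. No state change.
Op 4: write(P0, v0, 155). refcount(pp0)=2>1 -> COPY to pp3. 4 ppages; refcounts: pp0:1 pp1:2 pp2:2 pp3:1
Op 5: write(P0, v2, 154). refcount(pp2)=2>1 -> COPY to pp4. 5 ppages; refcounts: pp0:1 pp1:2 pp2:1 pp3:1 pp4:1
Op 6: write(P0, v2, 170). refcount(pp4)=1 -> write in place. 5 ppages; refcounts: pp0:1 pp1:2 pp2:1 pp3:1 pp4:1
Op 7: write(P0, v2, 113). refcount(pp4)=1 -> write in place. 5 ppages; refcounts: pp0:1 pp1:2 pp2:1 pp3:1 pp4:1
Op 8: read(P1, v1) -> 27. No state change.
Op 9: write(P0, v0, 195). refcount(pp3)=1 -> write in place. 5 ppages; refcounts: pp0:1 pp1:2 pp2:1 pp3:1 pp4:1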